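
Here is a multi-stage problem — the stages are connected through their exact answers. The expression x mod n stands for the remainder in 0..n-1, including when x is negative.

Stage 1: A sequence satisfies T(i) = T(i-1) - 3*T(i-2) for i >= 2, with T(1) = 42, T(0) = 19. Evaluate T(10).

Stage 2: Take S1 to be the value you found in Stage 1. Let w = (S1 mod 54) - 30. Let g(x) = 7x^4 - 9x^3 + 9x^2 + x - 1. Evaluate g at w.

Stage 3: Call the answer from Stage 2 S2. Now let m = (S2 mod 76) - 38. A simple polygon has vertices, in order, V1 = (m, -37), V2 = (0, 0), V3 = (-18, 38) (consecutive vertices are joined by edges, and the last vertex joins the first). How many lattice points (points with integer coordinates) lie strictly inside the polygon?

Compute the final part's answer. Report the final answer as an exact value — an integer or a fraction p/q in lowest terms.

Stage 1: T(2) = 1*(42) - 3*(19) = -15; iterating: T(2)=-15, T(3)=-141, T(4)=-96, T(5)=327, T(6)=615, T(7)=-366, T(8)=-2211, T(9)=-1113, T(10)=5520; answer 5520
Stage 2: S1 = 5520; w = -18; 7*(-18)^4 - 9*(-18)^3 + 9*(-18)^2 + 1*(-18)^1 - 1 = (734832) + (52488) + (2916) + (-18) + (-1) = 790217; answer 790217
Stage 3: S2 = 790217; m = 7; cross terms: (7*0 - 0*-37)=0, (0*38 - -18*0)=0, (-18*-37 - 7*38)=400; twice the area = |400| = 400; area = 200; boundary points = 1 + 2 + 25 = 28; strictly interior points = area - boundary/2 + 1 = 187; answer 187

187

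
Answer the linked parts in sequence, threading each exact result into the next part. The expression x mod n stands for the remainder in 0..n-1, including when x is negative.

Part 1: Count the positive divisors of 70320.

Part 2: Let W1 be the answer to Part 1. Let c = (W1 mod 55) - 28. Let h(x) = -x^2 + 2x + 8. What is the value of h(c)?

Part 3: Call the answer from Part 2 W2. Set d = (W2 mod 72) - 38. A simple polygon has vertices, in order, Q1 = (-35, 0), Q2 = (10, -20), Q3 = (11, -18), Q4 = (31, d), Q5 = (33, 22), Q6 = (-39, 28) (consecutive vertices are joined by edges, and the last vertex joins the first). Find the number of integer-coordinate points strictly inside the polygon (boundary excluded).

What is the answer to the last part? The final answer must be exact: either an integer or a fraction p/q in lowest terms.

2427

Part 1: 70320 = 2^4 * 3 * 5 * 293; number of divisors = (4+1) * (1+1) * (1+1) * (1+1) = 40; answer 40
Part 2: W1 = 40; c = 12; -1*(12)^2 + 2*(12)^1 + 8 = (-144) + (24) + (8) = -112; answer -112
Part 3: W2 = -112; d = -6; cross terms: (-35*-20 - 10*0)=700, (10*-18 - 11*-20)=40, (11*-6 - 31*-18)=492, (31*22 - 33*-6)=880, (33*28 - -39*22)=1782, (-39*0 - -35*28)=980; twice the area = |4874| = 4874; area = 2437; boundary points = 5 + 1 + 4 + 2 + 6 + 4 = 22; strictly interior points = area - boundary/2 + 1 = 2427; answer 2427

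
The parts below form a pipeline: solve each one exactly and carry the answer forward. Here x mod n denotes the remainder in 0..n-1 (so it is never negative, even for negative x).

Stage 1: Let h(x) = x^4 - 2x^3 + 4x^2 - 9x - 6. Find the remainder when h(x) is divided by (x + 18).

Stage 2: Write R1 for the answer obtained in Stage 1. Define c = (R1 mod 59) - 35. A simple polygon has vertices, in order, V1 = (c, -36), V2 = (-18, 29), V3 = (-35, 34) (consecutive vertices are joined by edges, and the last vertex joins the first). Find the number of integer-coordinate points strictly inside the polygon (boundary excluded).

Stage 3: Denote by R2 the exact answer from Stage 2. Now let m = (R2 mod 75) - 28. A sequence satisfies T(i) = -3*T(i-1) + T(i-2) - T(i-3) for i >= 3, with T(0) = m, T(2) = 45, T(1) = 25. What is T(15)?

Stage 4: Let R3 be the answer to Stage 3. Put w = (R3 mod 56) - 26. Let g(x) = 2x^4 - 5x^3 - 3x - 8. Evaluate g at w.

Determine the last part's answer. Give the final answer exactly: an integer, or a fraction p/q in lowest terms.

Stage 1: remainder = value at the root: 1*(-18)^4 - 2*(-18)^3 + 4*(-18)^2 - 9*(-18)^1 - 6 = (104976) + (11664) + (1296) + (162) + (-6) = 118092; answer 118092
Stage 2: R1 = 118092; c = -2; cross terms: (-2*29 - -18*-36)=-706, (-18*34 - -35*29)=403, (-35*-36 - -2*34)=1328; twice the area = |1025| = 1025; area = 1025/2; boundary points = 1 + 1 + 1 = 3; strictly interior points = area - boundary/2 + 1 = 512; answer 512
Stage 3: R2 = 512; m = 34; T(3) = -3*(45) + 1*(25) - 1*(34) = -144; iterating: T(3)=-144, T(4)=452, T(5)=-1545, T(6)=5231, T(7)=-17690, T(8)=59846, T(9)=-202459, T(10)=684913, T(11)=-2317044, T(12)=7838504, T(13)=-26517469, T(14)=89707955, T(15)=-303479838; answer -303479838
Stage 4: R3 = -303479838; w = -16; 2*(-16)^4 - 5*(-16)^3 - 3*(-16)^1 - 8 = (131072) + (20480) + (48) + (-8) = 151592; answer 151592

151592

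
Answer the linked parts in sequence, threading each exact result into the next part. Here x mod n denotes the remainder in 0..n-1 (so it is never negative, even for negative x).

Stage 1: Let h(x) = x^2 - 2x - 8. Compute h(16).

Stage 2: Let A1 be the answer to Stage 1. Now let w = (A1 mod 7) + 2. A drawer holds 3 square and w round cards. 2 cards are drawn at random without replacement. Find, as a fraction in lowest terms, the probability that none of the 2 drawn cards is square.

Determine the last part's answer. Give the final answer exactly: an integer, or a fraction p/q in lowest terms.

28/55

Stage 1: 1*(16)^2 - 2*(16)^1 - 8 = (256) + (-32) + (-8) = 216; answer 216
Stage 2: A1 = 216; w = 8; total draws C(11,2) = 55; favorable C(8,2) = 28; P = 28/55; answer 28/55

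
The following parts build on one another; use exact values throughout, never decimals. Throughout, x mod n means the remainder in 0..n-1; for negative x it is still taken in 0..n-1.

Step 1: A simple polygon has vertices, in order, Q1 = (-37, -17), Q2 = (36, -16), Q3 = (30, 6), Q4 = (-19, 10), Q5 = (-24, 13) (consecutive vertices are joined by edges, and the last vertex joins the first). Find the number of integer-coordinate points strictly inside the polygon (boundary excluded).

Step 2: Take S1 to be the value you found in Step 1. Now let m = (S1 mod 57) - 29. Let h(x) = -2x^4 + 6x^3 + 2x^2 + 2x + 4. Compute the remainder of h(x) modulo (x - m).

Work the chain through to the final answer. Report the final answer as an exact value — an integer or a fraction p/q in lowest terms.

Step 1: cross terms: (-37*-16 - 36*-17)=1204, (36*6 - 30*-16)=696, (30*10 - -19*6)=414, (-19*13 - -24*10)=-7, (-24*-17 - -37*13)=889; twice the area = |3196| = 3196; area = 1598; boundary points = 1 + 2 + 1 + 1 + 1 = 6; strictly interior points = area - boundary/2 + 1 = 1596; answer 1596
Step 2: S1 = 1596; m = -29; remainder = value at the root: -2*(-29)^4 + 6*(-29)^3 + 2*(-29)^2 + 2*(-29)^1 + 4 = (-1414562) + (-146334) + (1682) + (-58) + (4) = -1559268; answer -1559268

-1559268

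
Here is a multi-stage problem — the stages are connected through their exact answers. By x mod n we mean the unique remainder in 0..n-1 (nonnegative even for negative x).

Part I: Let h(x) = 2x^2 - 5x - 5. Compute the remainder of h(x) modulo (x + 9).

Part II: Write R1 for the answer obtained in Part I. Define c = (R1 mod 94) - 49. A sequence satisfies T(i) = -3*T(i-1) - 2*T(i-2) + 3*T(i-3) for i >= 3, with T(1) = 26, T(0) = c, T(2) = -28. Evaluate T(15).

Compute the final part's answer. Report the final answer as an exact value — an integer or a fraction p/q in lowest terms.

-438346

Part I: remainder = value at the root: 2*(-9)^2 - 5*(-9)^1 - 5 = (162) + (45) + (-5) = 202; answer 202
Part II: R1 = 202; c = -35; T(3) = -3*(-28) - 2*(26) + 3*(-35) = -73; iterating: T(3)=-73, T(4)=353, T(5)=-997, T(6)=2066, T(7)=-3145, T(8)=2312, T(9)=5552, T(10)=-30715, T(11)=87977, T(12)=-185845, T(13)=289436, T(14)=-232687, T(15)=-438346; answer -438346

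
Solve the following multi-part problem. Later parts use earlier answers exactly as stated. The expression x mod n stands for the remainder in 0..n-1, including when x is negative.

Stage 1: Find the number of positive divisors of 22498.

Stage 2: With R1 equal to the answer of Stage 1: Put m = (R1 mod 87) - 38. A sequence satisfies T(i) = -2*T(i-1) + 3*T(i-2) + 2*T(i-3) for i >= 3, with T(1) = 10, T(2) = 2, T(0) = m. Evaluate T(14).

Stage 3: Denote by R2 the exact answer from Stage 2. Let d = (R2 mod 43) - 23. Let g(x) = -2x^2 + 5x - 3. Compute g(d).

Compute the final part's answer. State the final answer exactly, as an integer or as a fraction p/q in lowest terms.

Stage 1: 22498 = 2 * 7 * 1607; number of divisors = (1+1) * (1+1) * (1+1) = 8; answer 8
Stage 2: R1 = 8; m = -30; T(3) = -2*(2) + 3*(10) + 2*(-30) = -34; iterating: T(3)=-34, T(4)=94, T(5)=-286, T(6)=786, T(7)=-2242, T(8)=6270, T(9)=-17694, T(10)=49714, T(11)=-139970, T(12)=393694, T(13)=-1107870, T(14)=3116882; answer 3116882
Stage 3: R2 = 3116882; d = 4; -2*(4)^2 + 5*(4)^1 - 3 = (-32) + (20) + (-3) = -15; answer -15

-15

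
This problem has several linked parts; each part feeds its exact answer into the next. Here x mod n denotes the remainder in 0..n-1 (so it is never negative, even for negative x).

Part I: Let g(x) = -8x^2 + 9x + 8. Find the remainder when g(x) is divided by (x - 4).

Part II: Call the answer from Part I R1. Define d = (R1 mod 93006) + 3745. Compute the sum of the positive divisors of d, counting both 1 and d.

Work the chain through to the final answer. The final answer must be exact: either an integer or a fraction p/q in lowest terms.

Part I: remainder = value at the root: -8*(4)^2 + 9*(4)^1 + 8 = (-128) + (36) + (8) = -84; answer -84
Part II: R1 = -84; d = 96667; 96667 is prime, so its only divisors are 1 and 96667; sigma = 1 + 96667 = 96668; answer 96668

96668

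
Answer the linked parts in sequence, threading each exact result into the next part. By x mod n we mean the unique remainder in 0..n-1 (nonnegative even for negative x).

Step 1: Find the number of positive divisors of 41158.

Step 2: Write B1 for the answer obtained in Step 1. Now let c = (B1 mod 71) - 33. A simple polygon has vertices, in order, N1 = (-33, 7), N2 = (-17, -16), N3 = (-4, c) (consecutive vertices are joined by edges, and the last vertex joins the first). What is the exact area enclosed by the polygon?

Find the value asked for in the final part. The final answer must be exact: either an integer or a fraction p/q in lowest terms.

155/2

Step 1: 41158 = 2 * 13 * 1583; number of divisors = (1+1) * (1+1) * (1+1) = 8; answer 8
Step 2: B1 = 8; c = -25; cross terms: (-33*-16 - -17*7)=647, (-17*-25 - -4*-16)=361, (-4*7 - -33*-25)=-853; twice the area = |155| = 155; area = 155/2; answer 155/2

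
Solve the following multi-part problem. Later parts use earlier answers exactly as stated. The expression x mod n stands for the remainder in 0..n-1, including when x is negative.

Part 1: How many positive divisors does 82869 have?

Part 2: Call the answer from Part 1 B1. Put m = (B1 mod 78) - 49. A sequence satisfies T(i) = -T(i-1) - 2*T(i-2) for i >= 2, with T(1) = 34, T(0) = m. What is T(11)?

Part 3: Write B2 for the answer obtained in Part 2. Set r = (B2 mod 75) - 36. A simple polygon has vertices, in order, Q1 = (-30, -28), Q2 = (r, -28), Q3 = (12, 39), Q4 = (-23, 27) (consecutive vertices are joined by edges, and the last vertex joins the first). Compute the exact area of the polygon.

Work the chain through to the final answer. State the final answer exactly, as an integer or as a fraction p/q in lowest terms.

Part 1: 82869 = 3 * 23 * 1201; number of divisors = (1+1) * (1+1) * (1+1) = 8; answer 8
Part 2: B1 = 8; m = -41; T(2) = -1*(34) - 2*(-41) = 48; iterating: T(2)=48, T(3)=-116, T(4)=20, T(5)=212, T(6)=-252, T(7)=-172, T(8)=676, T(9)=-332, T(10)=-1020, T(11)=1684; answer 1684
Part 3: B2 = 1684; r = -2; cross terms: (-30*-28 - -2*-28)=784, (-2*39 - 12*-28)=258, (12*27 - -23*39)=1221, (-23*-28 - -30*27)=1454; twice the area = |3717| = 3717; area = 3717/2; answer 3717/2

3717/2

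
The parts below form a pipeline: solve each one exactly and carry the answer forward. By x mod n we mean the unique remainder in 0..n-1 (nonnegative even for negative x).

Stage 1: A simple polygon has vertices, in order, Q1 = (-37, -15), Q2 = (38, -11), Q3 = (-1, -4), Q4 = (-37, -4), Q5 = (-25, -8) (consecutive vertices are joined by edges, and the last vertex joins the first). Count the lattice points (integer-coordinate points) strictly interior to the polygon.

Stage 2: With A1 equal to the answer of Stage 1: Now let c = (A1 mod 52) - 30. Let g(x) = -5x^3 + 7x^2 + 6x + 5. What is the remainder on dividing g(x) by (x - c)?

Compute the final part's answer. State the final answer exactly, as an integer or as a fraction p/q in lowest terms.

-787

Stage 1: cross terms: (-37*-11 - 38*-15)=977, (38*-4 - -1*-11)=-163, (-1*-4 - -37*-4)=-144, (-37*-8 - -25*-4)=196, (-25*-15 - -37*-8)=79; twice the area = |945| = 945; area = 945/2; boundary points = 1 + 1 + 36 + 4 + 1 = 43; strictly interior points = area - boundary/2 + 1 = 452; answer 452
Stage 2: A1 = 452; c = 6; remainder = value at the root: -5*(6)^3 + 7*(6)^2 + 6*(6)^1 + 5 = (-1080) + (252) + (36) + (5) = -787; answer -787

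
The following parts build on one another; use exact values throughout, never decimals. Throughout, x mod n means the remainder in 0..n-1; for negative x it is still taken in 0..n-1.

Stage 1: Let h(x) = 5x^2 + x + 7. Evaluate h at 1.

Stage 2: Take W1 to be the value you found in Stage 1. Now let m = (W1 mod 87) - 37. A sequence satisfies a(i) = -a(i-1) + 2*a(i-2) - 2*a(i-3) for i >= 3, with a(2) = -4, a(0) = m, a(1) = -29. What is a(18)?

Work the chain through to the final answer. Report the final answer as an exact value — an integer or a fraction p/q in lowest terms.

Stage 1: 5*(1)^2 + 1*(1)^1 + 7 = (5) + (1) + (7) = 13; answer 13
Stage 2: W1 = 13; m = -24; a(3) = -1*(-4) + 2*(-29) - 2*(-24) = -6; iterating: a(3)=-6, a(4)=56, a(5)=-60, a(6)=184, a(7)=-416, a(8)=904, a(9)=-2104, a(10)=4744, a(11)=-10760, a(12)=24456, a(13)=-55464, a(14)=125896, a(15)=-285736, a(16)=648456, a(17)=-1471720, a(18)=3340104; answer 3340104

3340104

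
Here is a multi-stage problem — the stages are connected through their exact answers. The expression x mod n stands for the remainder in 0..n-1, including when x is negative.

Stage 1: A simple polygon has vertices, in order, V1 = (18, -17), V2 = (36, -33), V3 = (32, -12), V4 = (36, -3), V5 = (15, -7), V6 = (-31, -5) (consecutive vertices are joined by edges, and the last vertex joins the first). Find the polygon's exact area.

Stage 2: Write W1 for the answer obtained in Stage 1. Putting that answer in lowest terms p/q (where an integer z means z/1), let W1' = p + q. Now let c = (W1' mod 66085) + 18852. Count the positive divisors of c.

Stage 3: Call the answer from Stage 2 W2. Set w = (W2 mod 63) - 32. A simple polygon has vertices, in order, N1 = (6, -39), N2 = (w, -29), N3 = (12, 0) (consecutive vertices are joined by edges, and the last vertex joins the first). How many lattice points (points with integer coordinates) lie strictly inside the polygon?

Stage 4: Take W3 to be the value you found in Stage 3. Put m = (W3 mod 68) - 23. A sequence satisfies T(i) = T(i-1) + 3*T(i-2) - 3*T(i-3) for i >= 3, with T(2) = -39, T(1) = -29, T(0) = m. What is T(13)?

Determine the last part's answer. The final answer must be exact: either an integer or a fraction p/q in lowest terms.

Stage 1: cross terms: (18*-33 - 36*-17)=18, (36*-12 - 32*-33)=624, (32*-3 - 36*-12)=336, (36*-7 - 15*-3)=-207, (15*-5 - -31*-7)=-292, (-31*-17 - 18*-5)=617; twice the area = |1096| = 1096; area = 548; answer 548
Stage 2: W1 = 548; threaded value p + q = 549; c = 19401; 19401 = 3 * 29 * 223; number of divisors = (1+1) * (1+1) * (1+1) = 8; answer 8
Stage 3: W2 = 8; w = -24; cross terms: (6*-29 - -24*-39)=-1110, (-24*0 - 12*-29)=348, (12*-39 - 6*0)=-468; twice the area = |-1230| = 1230; area = 615; boundary points = 10 + 1 + 3 = 14; strictly interior points = area - boundary/2 + 1 = 609; answer 609
Stage 4: W3 = 609; m = 42; T(3) = 1*(-39) + 3*(-29) - 3*(42) = -252; iterating: T(3)=-252, T(4)=-282, T(5)=-921, T(6)=-1011, T(7)=-2928, T(8)=-3198, T(9)=-8949, T(10)=-9759, T(11)=-27012, T(12)=-29442, T(13)=-81201; answer -81201

-81201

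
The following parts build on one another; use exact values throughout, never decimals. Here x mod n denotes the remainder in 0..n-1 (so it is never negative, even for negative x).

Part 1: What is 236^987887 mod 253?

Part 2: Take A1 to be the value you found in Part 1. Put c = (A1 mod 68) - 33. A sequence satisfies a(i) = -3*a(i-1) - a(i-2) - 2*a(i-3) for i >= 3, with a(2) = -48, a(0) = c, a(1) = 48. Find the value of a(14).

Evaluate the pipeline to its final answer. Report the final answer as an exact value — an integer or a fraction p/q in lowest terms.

Part 1: squarings mod 253: 236^1=236, 236^2=36, 236^4=31, 236^8=202, 236^16=71, 236^32=234, 236^64=108, 236^128=26, 236^256=170, 236^512=58, 236^1024=75, 236^2048=59, 236^4096=192, 236^8192=179, 236^16384=163, 236^32768=4, 236^65536=16, 236^131072=3, 236^262144=9, 236^524288=81; 236^987887 = 236^1 * 236^2 * 236^4 * 236^8 * 236^32 * 236^64 * 236^128 * 236^512 * 236^4096 * 236^65536 * 236^131072 * 236^262144 * 236^524288 = 234 (mod 253); answer 234
Part 2: A1 = 234; c = -3; a(3) = -3*(-48) - 1*(48) - 2*(-3) = 102; iterating: a(3)=102, a(4)=-354, a(5)=1056, a(6)=-3018, a(7)=8706, a(8)=-25212, a(9)=72966, a(10)=-211098, a(11)=610752, a(12)=-1767090, a(13)=5112714, a(14)=-14792556; answer -14792556

-14792556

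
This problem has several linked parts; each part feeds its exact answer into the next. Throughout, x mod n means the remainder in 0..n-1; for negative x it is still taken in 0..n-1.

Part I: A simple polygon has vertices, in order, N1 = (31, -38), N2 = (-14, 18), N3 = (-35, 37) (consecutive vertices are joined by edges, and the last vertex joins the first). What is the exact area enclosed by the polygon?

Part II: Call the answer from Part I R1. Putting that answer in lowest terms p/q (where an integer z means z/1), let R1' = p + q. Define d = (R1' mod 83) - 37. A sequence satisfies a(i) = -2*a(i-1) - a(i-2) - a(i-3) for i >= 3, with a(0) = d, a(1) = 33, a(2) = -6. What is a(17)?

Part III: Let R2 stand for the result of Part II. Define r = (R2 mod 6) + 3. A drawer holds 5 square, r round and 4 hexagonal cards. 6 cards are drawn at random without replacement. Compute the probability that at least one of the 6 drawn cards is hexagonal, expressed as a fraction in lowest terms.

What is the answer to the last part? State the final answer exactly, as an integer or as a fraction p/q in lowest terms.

23/26

Part I: cross terms: (31*18 - -14*-38)=26, (-14*37 - -35*18)=112, (-35*-38 - 31*37)=183; twice the area = |321| = 321; area = 321/2; answer 321/2
Part II: R1 = 321/2; threaded value p + q = 323; d = 37; a(3) = -2*(-6) - 1*(33) - 1*(37) = -58; iterating: a(3)=-58, a(4)=89, a(5)=-114, a(6)=197, a(7)=-369, a(8)=655, a(9)=-1138, a(10)=1990, a(11)=-3497, a(12)=6142, a(13)=-10777, a(14)=18909, a(15)=-33183, a(16)=58234, a(17)=-102194; answer -102194
Part III: R2 = -102194; r = 7; total draws C(16,6) = 8008; complement C(12,6) = 924; favorable 8008 - 924 = 7084; P = 23/26; answer 23/26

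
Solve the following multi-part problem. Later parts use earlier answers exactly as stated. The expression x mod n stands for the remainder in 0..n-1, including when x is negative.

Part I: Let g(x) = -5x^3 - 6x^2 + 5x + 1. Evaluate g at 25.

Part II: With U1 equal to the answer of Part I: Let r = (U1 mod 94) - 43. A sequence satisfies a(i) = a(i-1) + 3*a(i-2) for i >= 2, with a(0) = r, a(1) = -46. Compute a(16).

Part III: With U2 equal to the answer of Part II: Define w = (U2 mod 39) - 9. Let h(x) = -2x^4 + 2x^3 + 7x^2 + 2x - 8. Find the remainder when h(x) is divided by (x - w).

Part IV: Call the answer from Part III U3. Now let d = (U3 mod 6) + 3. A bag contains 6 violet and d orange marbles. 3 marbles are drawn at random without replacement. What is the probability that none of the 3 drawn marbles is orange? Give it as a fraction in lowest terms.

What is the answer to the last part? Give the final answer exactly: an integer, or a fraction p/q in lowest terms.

Part I: -5*(25)^3 - 6*(25)^2 + 5*(25)^1 + 1 = (-78125) + (-3750) + (125) + (1) = -81749; answer -81749
Part II: U1 = -81749; r = -12; a(2) = 1*(-46) + 3*(-12) = -82; iterating: a(2)=-82, a(3)=-220, a(4)=-466, a(5)=-1126, a(6)=-2524, a(7)=-5902, a(8)=-13474, a(9)=-31180, a(10)=-71602, a(11)=-165142, a(12)=-379948, a(13)=-875374, a(14)=-2015218, a(15)=-4641340, a(16)=-10686994; answer -10686994
Part III: U2 = -10686994; w = 11; remainder = value at the root: -2*(11)^4 + 2*(11)^3 + 7*(11)^2 + 2*(11)^1 - 8 = (-29282) + (2662) + (847) + (22) + (-8) = -25759; answer -25759
Part IV: U3 = -25759; d = 8; total draws C(14,3) = 364; favorable C(6,3) = 20; P = 5/91; answer 5/91

5/91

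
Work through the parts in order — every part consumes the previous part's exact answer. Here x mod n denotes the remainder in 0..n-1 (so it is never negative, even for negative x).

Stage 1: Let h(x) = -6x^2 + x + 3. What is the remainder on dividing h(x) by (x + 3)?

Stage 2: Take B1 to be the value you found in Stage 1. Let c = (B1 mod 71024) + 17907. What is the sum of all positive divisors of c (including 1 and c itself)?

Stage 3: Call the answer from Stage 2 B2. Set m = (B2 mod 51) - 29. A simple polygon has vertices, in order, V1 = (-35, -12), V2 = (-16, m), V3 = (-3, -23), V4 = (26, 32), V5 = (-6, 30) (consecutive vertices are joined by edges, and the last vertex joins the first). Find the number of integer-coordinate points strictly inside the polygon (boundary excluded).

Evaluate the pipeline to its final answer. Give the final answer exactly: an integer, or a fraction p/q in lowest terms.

Stage 1: remainder = value at the root: -6*(-3)^2 + 1*(-3)^1 + 3 = (-54) + (-3) + (3) = -54; answer -54
Stage 2: B1 = -54; c = 88877; 88877 = 31 * 47 * 61; sigma = (1 + 31) * (1 + 47) * (1 + 61) = 32 * 48 * 62 = 95232; answer 95232
Stage 3: B2 = 95232; m = -14; cross terms: (-35*-14 - -16*-12)=298, (-16*-23 - -3*-14)=326, (-3*32 - 26*-23)=502, (26*30 - -6*32)=972, (-6*-12 - -35*30)=1122; twice the area = |3220| = 3220; area = 1610; boundary points = 1 + 1 + 1 + 2 + 1 = 6; strictly interior points = area - boundary/2 + 1 = 1608; answer 1608

1608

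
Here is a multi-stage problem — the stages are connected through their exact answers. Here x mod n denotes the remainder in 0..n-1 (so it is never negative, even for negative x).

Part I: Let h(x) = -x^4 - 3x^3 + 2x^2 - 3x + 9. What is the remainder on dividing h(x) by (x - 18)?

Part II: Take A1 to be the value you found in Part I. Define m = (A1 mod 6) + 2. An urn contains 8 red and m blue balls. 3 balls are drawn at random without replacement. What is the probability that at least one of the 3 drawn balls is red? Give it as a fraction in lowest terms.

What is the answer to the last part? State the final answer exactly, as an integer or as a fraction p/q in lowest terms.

Part I: remainder = value at the root: -1*(18)^4 - 3*(18)^3 + 2*(18)^2 - 3*(18)^1 + 9 = (-104976) + (-17496) + (648) + (-54) + (9) = -121869; answer -121869
Part II: A1 = -121869; m = 5; total draws C(13,3) = 286; complement C(5,3) = 10; favorable 286 - 10 = 276; P = 138/143; answer 138/143

138/143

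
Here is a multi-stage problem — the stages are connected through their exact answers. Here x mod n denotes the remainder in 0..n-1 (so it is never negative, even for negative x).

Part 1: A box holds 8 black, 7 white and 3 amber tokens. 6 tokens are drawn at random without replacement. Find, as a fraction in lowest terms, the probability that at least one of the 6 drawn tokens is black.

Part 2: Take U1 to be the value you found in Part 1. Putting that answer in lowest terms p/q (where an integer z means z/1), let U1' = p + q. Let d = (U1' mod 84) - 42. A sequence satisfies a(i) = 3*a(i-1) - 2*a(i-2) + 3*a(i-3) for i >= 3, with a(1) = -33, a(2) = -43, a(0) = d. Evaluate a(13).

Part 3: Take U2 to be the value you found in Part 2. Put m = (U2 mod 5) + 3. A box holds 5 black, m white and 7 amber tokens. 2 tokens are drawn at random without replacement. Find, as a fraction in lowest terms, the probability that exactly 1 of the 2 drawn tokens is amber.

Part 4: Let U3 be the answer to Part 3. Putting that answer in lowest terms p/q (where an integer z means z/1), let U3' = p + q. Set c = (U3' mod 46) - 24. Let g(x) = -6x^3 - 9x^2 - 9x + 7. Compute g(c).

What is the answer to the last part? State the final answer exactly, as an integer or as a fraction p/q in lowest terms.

3733

Part 1: total draws C(18,6) = 18564; complement C(10,6) = 210; favorable 18564 - 210 = 18354; P = 437/442; answer 437/442
Part 2: U1 = 437/442; threaded value p + q = 879; d = -3; a(3) = 3*(-43) - 2*(-33) + 3*(-3) = -72; iterating: a(3)=-72, a(4)=-229, a(5)=-672, a(6)=-1774, a(7)=-4665, a(8)=-12463, a(9)=-33381, a(10)=-89212, a(11)=-238263, a(12)=-636508, a(13)=-1700634; answer -1700634
Part 3: U2 = -1700634; m = 4; total draws C(16,2) = 120; favorable C(7,1)*C(9,1) = 63; P = 21/40; answer 21/40
Part 4: U3 = 21/40; threaded value p + q = 61; c = -9; -6*(-9)^3 - 9*(-9)^2 - 9*(-9)^1 + 7 = (4374) + (-729) + (81) + (7) = 3733; answer 3733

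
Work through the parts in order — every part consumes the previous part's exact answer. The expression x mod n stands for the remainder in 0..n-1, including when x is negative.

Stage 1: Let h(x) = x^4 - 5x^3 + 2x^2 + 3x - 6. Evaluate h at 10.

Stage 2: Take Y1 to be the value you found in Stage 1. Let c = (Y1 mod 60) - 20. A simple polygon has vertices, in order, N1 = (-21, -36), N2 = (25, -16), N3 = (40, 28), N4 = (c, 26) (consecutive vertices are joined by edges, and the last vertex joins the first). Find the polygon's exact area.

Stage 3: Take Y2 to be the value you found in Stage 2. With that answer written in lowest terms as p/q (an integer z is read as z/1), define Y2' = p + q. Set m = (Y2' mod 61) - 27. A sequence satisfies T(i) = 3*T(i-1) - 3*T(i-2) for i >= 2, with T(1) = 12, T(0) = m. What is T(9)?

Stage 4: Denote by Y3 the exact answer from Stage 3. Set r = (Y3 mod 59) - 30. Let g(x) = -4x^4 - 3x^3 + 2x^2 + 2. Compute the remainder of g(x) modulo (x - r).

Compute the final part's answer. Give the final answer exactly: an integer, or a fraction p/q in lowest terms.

-17790

Stage 1: 1*(10)^4 - 5*(10)^3 + 2*(10)^2 + 3*(10)^1 - 6 = (10000) + (-5000) + (200) + (30) + (-6) = 5224; answer 5224
Stage 2: Y1 = 5224; c = -16; cross terms: (-21*-16 - 25*-36)=1236, (25*28 - 40*-16)=1340, (40*26 - -16*28)=1488, (-16*-36 - -21*26)=1122; twice the area = |5186| = 5186; area = 2593; answer 2593
Stage 3: Y2 = 2593; threaded value p + q = 2594; m = 5; T(2) = 3*(12) - 3*(5) = 21; iterating: T(2)=21, T(3)=27, T(4)=18, T(5)=-27, T(6)=-135, T(7)=-324, T(8)=-567, T(9)=-729; answer -729
Stage 4: Y3 = -729; r = 8; remainder = value at the root: -4*(8)^4 - 3*(8)^3 + 2*(8)^2 + 2 = (-16384) + (-1536) + (128) + (2) = -17790; answer -17790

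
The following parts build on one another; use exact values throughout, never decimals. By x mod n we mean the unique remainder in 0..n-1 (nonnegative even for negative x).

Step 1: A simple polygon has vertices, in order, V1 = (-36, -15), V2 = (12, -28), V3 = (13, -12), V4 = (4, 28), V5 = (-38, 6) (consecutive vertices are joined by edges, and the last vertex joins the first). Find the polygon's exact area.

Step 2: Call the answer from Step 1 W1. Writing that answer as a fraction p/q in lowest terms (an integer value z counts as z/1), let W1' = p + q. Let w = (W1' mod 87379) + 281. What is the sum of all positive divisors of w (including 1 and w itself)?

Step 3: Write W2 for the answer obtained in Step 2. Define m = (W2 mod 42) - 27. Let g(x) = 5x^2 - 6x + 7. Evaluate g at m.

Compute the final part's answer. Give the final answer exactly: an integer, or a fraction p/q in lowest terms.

Step 1: cross terms: (-36*-28 - 12*-15)=1188, (12*-12 - 13*-28)=220, (13*28 - 4*-12)=412, (4*6 - -38*28)=1088, (-38*-15 - -36*6)=786; twice the area = |3694| = 3694; area = 1847; answer 1847
Step 2: W1 = 1847; threaded value p + q = 1848; w = 2129; 2129 is prime, so its only divisors are 1 and 2129; sigma = 1 + 2129 = 2130; answer 2130
Step 3: W2 = 2130; m = 3; 5*(3)^2 - 6*(3)^1 + 7 = (45) + (-18) + (7) = 34; answer 34

34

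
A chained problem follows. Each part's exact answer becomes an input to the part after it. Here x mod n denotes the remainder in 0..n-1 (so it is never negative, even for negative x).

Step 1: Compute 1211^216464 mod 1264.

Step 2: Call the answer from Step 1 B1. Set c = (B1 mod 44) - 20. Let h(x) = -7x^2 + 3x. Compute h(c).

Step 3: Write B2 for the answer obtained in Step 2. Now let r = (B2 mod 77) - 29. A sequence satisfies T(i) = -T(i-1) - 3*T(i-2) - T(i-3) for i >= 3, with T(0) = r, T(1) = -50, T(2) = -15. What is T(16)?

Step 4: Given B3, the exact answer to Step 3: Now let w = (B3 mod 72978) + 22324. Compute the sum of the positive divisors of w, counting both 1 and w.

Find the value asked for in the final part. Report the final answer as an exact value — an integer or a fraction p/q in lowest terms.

86868

Step 1: squarings mod 1264: 1211^1=1211, 1211^2=281, 1211^4=593, 1211^8=257, 1211^16=321, 1211^32=657, 1211^64=625, 1211^128=49, 1211^256=1137, 1211^512=961, 1211^1024=801, 1211^2048=753, 1211^4096=737, 1211^8192=913, 1211^16384=593, 1211^32768=257, 1211^65536=321, 1211^131072=657; 1211^216464 = 1211^16 * 1211^128 * 1211^256 * 1211^1024 * 1211^2048 * 1211^16384 * 1211^65536 * 1211^131072 = 993 (mod 1264); answer 993
Step 2: B1 = 993; c = 5; -7*(5)^2 + 3*(5)^1 = (-175) + (15) = -160; answer -160
Step 3: B2 = -160; r = 42; T(3) = -1*(-15) - 3*(-50) - 1*(42) = 123; iterating: T(3)=123, T(4)=-28, T(5)=-326, T(6)=287, T(7)=719, T(8)=-1254, T(9)=-1190, T(10)=4233, T(11)=591, T(12)=-12100, T(13)=6094, T(14)=29615, T(15)=-35797, T(16)=-59142; answer -59142
Step 4: B3 = -59142; w = 36160; 36160 = 2^6 * 5 * 113; sigma = (1 + 2 + 4 + 8 + 16 + 32 + 64) * (1 + 5) * (1 + 113) = 127 * 6 * 114 = 86868; answer 86868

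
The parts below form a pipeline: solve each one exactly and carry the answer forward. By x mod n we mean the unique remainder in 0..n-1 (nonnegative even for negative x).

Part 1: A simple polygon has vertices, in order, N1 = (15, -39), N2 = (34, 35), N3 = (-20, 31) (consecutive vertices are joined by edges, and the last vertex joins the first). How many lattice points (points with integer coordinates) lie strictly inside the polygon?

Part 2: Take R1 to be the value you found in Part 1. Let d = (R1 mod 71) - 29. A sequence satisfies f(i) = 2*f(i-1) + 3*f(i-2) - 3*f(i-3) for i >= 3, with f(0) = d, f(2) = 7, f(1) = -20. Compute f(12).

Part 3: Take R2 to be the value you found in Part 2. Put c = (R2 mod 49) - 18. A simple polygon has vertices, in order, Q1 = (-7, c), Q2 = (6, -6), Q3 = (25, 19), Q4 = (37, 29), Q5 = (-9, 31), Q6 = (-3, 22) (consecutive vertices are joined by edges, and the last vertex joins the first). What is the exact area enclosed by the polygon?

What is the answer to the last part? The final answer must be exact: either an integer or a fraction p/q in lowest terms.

Part 1: cross terms: (15*35 - 34*-39)=1851, (34*31 - -20*35)=1754, (-20*-39 - 15*31)=315; twice the area = |3920| = 3920; area = 1960; boundary points = 1 + 2 + 35 = 38; strictly interior points = area - boundary/2 + 1 = 1942; answer 1942
Part 2: R1 = 1942; d = -4; f(3) = 2*(7) + 3*(-20) - 3*(-4) = -34; iterating: f(3)=-34, f(4)=13, f(5)=-97, f(6)=-53, f(7)=-436, f(8)=-740, f(9)=-2629, f(10)=-6170, f(11)=-18007, f(12)=-46637; answer -46637
Part 3: R2 = -46637; c = -7; cross terms: (-7*-6 - 6*-7)=84, (6*19 - 25*-6)=264, (25*29 - 37*19)=22, (37*31 - -9*29)=1408, (-9*22 - -3*31)=-105, (-3*-7 - -7*22)=175; twice the area = |1848| = 1848; area = 924; answer 924

924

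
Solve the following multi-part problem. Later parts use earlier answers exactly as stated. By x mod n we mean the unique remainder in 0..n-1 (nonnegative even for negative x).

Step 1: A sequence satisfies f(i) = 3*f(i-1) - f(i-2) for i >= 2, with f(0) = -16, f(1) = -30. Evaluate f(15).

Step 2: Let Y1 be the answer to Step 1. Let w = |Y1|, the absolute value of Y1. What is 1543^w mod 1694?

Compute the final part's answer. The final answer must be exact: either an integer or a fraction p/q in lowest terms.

1555

Step 1: f(2) = 3*(-30) - 1*(-16) = -74; iterating: f(2)=-74, f(3)=-192, f(4)=-502, f(5)=-1314, f(6)=-3440, f(7)=-9006, f(8)=-23578, f(9)=-61728, f(10)=-161606, f(11)=-423090, f(12)=-1107664, f(13)=-2899902, f(14)=-7592042, f(15)=-19876224; answer -19876224
Step 2: Y1 = -19876224; w = 19876224; squarings mod 1694: 1543^1=1543, 1543^2=779, 1543^4=389, 1543^8=555, 1543^16=1411, 1543^32=471, 1543^64=1621, 1543^128=247, 1543^256=25, 1543^512=625, 1543^1024=1005, 1543^2048=401, 1543^4096=1565, 1543^8192=1395, 1543^16384=1313, 1543^32768=1171, 1543^65536=795, 1543^131072=163, 1543^262144=1159, 1543^524288=1633, 1543^1048576=333, 1543^2097152=779, 1543^4194304=389, 1543^8388608=555, 1543^16777216=1411; 1543^19876224 = 1543^128 * 1543^256 * 1543^2048 * 1543^16384 * 1543^65536 * 1543^131072 * 1543^262144 * 1543^524288 * 1543^2097152 * 1543^16777216 = 1555 (mod 1694); answer 1555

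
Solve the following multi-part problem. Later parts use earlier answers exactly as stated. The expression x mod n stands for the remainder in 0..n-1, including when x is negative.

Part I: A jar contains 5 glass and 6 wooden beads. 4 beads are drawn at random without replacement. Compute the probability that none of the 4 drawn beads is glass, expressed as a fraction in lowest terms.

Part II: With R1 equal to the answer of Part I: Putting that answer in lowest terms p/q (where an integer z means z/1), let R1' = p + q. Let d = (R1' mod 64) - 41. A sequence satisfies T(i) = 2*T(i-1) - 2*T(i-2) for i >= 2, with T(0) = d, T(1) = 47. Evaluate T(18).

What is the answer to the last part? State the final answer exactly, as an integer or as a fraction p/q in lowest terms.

33280

Part I: total draws C(11,4) = 330; favorable C(6,4) = 15; P = 1/22; answer 1/22
Part II: R1 = 1/22; threaded value p + q = 23; d = -18; T(2) = 2*(47) - 2*(-18) = 130; iterating: T(2)=130, T(3)=166, T(4)=72, T(5)=-188, T(6)=-520, T(7)=-664, T(8)=-288, T(9)=752, T(10)=2080, T(11)=2656, T(12)=1152, T(13)=-3008, T(14)=-8320, T(15)=-10624, T(16)=-4608, T(17)=12032, T(18)=33280; answer 33280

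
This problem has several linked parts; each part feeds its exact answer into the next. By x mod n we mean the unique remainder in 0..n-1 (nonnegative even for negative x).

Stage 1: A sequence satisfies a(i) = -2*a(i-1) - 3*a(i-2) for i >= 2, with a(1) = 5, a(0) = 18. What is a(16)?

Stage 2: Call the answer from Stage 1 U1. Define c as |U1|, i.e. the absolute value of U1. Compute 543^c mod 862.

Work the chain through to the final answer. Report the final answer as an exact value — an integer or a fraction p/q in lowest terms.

841

Stage 1: a(2) = -2*(5) - 3*(18) = -64; iterating: a(2)=-64, a(3)=113, a(4)=-34, a(5)=-271, a(6)=644, a(7)=-475, a(8)=-982, a(9)=3389, a(10)=-3832, a(11)=-2503, a(12)=16502, a(13)=-25495, a(14)=1484, a(15)=73517, a(16)=-151486; answer -151486
Stage 2: U1 = -151486; c = 151486; squarings mod 862: 543^1=543, 543^2=45, 543^4=301, 543^8=91, 543^16=523, 543^32=275, 543^64=631, 543^128=779, 543^256=855, 543^512=49, 543^1024=677, 543^2048=607, 543^4096=375, 543^8192=119, 543^16384=369, 543^32768=827, 543^65536=363, 543^131072=745; 543^151486 = 543^2 * 543^4 * 543^8 * 543^16 * 543^32 * 543^128 * 543^256 * 543^512 * 543^1024 * 543^2048 * 543^16384 * 543^131072 = 841 (mod 862); answer 841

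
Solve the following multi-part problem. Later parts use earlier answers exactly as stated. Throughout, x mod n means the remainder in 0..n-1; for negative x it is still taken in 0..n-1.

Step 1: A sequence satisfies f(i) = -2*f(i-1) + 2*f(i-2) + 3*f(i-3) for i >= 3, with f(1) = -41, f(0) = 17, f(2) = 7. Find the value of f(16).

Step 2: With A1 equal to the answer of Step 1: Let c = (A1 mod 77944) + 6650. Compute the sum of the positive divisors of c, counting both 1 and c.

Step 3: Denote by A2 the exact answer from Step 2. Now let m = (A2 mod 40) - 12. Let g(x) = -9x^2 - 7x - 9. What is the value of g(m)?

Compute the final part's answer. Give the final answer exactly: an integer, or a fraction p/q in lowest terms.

-181

Step 1: f(3) = -2*(7) + 2*(-41) + 3*(17) = -45; iterating: f(3)=-45, f(4)=-19, f(5)=-31, f(6)=-111, f(7)=103, f(8)=-521, f(9)=915, f(10)=-2563, f(11)=5393, f(12)=-13167, f(13)=29431, f(14)=-69017, f(15)=157395, f(16)=-364531; answer -364531
Step 2: A1 = -364531; c = 31839; 31839 = 3 * 10613; sigma = (1 + 3) * (1 + 10613) = 4 * 10614 = 42456; answer 42456
Step 3: A2 = 42456; m = 4; -9*(4)^2 - 7*(4)^1 - 9 = (-144) + (-28) + (-9) = -181; answer -181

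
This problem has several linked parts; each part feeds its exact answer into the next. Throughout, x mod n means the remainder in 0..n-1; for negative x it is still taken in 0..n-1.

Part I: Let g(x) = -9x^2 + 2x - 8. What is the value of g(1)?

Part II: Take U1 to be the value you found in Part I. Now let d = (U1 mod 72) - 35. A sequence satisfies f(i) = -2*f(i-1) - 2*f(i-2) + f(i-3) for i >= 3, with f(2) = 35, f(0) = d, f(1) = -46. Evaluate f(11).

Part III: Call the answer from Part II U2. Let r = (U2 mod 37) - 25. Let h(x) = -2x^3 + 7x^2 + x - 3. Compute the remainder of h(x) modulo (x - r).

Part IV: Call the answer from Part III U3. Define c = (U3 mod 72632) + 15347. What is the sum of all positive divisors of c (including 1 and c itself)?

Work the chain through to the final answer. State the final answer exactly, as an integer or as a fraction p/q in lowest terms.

Part I: -9*(1)^2 + 2*(1)^1 - 8 = (-9) + (2) + (-8) = -15; answer -15
Part II: U1 = -15; d = 22; f(3) = -2*(35) - 2*(-46) + 1*(22) = 44; iterating: f(3)=44, f(4)=-204, f(5)=355, f(6)=-258, f(7)=-398, f(8)=1667, f(9)=-2796, f(10)=1860, f(11)=3539; answer 3539
Part III: U2 = 3539; r = -1; remainder = value at the root: -2*(-1)^3 + 7*(-1)^2 + 1*(-1)^1 - 3 = (2) + (7) + (-1) + (-3) = 5; answer 5
Part IV: U3 = 5; c = 15352; 15352 = 2^3 * 19 * 101; sigma = (1 + 2 + 4 + 8) * (1 + 19) * (1 + 101) = 15 * 20 * 102 = 30600; answer 30600

30600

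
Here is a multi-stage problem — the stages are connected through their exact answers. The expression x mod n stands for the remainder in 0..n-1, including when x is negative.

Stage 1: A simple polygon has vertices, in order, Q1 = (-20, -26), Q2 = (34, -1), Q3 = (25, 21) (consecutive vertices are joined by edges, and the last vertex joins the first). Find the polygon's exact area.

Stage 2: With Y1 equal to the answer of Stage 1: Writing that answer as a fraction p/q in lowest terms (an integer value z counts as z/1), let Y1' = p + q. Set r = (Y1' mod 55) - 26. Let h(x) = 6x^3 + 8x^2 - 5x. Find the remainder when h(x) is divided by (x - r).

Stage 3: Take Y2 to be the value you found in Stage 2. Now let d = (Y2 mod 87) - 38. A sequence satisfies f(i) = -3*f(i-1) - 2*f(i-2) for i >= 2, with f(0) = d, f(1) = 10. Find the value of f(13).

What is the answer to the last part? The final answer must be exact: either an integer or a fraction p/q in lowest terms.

98290

Stage 1: cross terms: (-20*-1 - 34*-26)=904, (34*21 - 25*-1)=739, (25*-26 - -20*21)=-230; twice the area = |1413| = 1413; area = 1413/2; answer 1413/2
Stage 2: Y1 = 1413/2; threaded value p + q = 1415; r = 14; remainder = value at the root: 6*(14)^3 + 8*(14)^2 - 5*(14)^1 = (16464) + (1568) + (-70) = 17962; answer 17962
Stage 3: Y2 = 17962; d = 2; f(2) = -3*(10) - 2*(2) = -34; iterating: f(2)=-34, f(3)=82, f(4)=-178, f(5)=370, f(6)=-754, f(7)=1522, f(8)=-3058, f(9)=6130, f(10)=-12274, f(11)=24562, f(12)=-49138, f(13)=98290; answer 98290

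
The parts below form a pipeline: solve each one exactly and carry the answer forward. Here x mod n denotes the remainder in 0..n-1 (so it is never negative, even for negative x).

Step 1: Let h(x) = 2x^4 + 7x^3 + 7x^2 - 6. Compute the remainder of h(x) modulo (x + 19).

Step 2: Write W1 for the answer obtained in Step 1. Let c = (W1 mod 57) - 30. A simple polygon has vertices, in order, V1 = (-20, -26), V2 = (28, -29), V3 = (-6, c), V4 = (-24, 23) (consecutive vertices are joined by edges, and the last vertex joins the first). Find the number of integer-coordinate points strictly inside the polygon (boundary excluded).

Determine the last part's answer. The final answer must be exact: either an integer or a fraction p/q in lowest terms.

Step 1: remainder = value at the root: 2*(-19)^4 + 7*(-19)^3 + 7*(-19)^2 - 6 = (260642) + (-48013) + (2527) + (-6) = 215150; answer 215150
Step 2: W1 = 215150; c = 2; cross terms: (-20*-29 - 28*-26)=1308, (28*2 - -6*-29)=-118, (-6*23 - -24*2)=-90, (-24*-26 - -20*23)=1084; twice the area = |2184| = 2184; area = 1092; boundary points = 3 + 1 + 3 + 1 = 8; strictly interior points = area - boundary/2 + 1 = 1089; answer 1089

1089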